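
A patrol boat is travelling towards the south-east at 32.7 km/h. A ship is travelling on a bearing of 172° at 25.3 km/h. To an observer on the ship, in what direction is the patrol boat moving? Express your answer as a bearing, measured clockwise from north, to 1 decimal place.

084.4°

Taking east as x and north as y: patrol boat velocity = (23.122, -23.122) km/h; ship velocity = (3.521, -25.054) km/h.
Velocity of patrol boat relative to ship = (23.122, -23.122) − (3.521, -25.054) = (19.601, 1.931) km/h.
Bearing = atan2(19.60, 1.93) = 84.37° clockwise from north.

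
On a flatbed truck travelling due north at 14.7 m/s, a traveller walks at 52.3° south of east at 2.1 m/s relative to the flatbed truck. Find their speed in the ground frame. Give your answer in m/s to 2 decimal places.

Taking east as x and north as y: flatbed truck velocity = (0.000, 14.700) m/s; traveller velocity relative to flatbed truck = (1.284, -1.662) m/s.
Velocity relative to ground = (0.000, 14.700) + (1.284, -1.662) = (1.284, 13.038) m/s.
Speed = |(1.284, 13.038)| = 13.102 m/s.

13.10 m/s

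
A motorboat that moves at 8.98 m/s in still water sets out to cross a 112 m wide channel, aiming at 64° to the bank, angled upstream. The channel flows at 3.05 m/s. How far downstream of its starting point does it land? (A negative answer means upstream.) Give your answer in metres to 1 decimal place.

-12.3 m

Perpendicular speed = 8.071 m/s; crossing time = 112 / 8.071 = 13.877 s.
Net downstream speed = -0.887 m/s.
Drift = -0.887 × 13.877 = -12.303 m (upstream).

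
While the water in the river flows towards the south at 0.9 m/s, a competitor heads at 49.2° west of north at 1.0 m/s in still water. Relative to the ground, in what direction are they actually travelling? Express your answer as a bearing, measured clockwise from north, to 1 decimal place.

252.0°

Taking east as x and north as y: velocity relative to the water = (-0.757, 0.653) m/s; the water relative to ground = (0.000, -0.900) m/s.
Velocity relative to ground = (-0.757, 0.653) + (0.000, -0.900) = (-0.757, -0.247) m/s.
Bearing = atan2(-0.76, -0.25) = 251.96° clockwise from north.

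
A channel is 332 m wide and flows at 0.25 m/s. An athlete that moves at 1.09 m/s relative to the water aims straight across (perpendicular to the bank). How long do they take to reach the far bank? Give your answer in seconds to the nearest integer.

305 s

The component of the athlete's velocity perpendicular to the bank is 1.09 m/s.
The current is parallel to the bank, so it does not affect the crossing time.
Time = 332 / 1.090 = 304.587 s.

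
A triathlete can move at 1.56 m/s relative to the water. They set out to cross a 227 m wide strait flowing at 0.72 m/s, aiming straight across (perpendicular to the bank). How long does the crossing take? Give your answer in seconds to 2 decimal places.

The component of the triathlete's velocity perpendicular to the bank is 1.56 m/s.
Only the cross-stream component determines the crossing time; the current contributes nothing perpendicular to the bank.
Time = 227 / 1.560 = 145.513 s.

145.51 s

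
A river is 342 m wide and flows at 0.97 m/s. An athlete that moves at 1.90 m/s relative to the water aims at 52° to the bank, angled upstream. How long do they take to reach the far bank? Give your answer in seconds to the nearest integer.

228 s

The component of the athlete's velocity perpendicular to the bank is 1.90 × sin 52° = 1.497 m/s.
The flow acts along the bank and has no component across it.
Time = 342 / 1.497 = 228.423 s.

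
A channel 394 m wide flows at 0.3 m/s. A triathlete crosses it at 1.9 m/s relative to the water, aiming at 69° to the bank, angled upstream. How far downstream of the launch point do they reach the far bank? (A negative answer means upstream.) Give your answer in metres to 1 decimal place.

Perpendicular speed = 1.774 m/s; crossing time = 394 / 1.774 = 222.122 s.
Net downstream speed = -0.381 m/s.
Drift = -0.381 × 222.122 = -84.606 m (upstream).

-84.6 m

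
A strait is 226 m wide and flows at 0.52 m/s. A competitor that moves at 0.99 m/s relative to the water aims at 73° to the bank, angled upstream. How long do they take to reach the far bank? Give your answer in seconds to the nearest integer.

239 s

The component of the competitor's velocity perpendicular to the bank is 0.99 × sin 73° = 0.947 m/s.
The current is parallel to the bank, so it does not affect the crossing time.
Time = 226 / 0.947 = 238.713 s.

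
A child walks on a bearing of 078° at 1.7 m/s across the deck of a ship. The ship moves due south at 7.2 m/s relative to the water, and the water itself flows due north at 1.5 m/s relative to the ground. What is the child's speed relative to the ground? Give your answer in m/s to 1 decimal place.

In east/north components (m/s): child relative to ship = (1.663, 0.353); ship relative to water = (0.000, -7.200); water relative to ground = (0.000, 1.500).
Sum = (1.663, -5.347) m/s.
Speed = |(1.663, -5.347)| = 5.599 m/s.

5.6 m/s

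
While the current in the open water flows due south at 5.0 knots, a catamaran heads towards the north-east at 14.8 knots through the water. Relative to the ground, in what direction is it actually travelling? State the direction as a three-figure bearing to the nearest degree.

062°

Taking east as x and north as y: velocity relative to the water = (10.465, 10.465) knots; the water relative to ground = (0.000, -5.000) knots.
Velocity relative to ground = (10.465, 10.465) + (0.000, -5.000) = (10.465, 5.465) knots.
Bearing = atan2(10.47, 5.47) = 62.43° clockwise from north.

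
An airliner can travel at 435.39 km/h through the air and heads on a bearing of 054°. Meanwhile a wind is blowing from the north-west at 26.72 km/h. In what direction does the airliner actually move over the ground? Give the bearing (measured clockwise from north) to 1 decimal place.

057.4°

Taking east as x and north as y: velocity relative to the air = (352.238, 255.916) km/h; the air relative to ground = (18.894, -18.894) km/h.
Velocity relative to ground = (352.238, 255.916) + (18.894, -18.894) = (371.132, 237.022) km/h.
Bearing = atan2(371.13, 237.02) = 57.44° clockwise from north.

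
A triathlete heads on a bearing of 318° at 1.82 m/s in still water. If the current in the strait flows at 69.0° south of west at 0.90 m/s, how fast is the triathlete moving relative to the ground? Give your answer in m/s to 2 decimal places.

Taking east as x and north as y: velocity relative to the water = (-1.218, 1.353) m/s; the water relative to ground = (-0.323, -0.840) m/s.
Velocity relative to ground = (-1.218, 1.353) + (-0.323, -0.840) = (-1.540, 0.512) m/s.
Speed = |(-1.540, 0.512)| = 1.623 m/s.

1.62 m/s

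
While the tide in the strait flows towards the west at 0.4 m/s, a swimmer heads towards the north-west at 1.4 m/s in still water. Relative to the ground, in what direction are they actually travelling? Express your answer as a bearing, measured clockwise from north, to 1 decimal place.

305.5°

Taking east as x and north as y: velocity relative to the water = (-0.990, 0.990) m/s; the water relative to ground = (-0.400, 0.000) m/s.
Velocity relative to ground = (-0.990, 0.990) + (-0.400, 0.000) = (-1.390, 0.990) m/s.
Bearing = atan2(-1.39, 0.99) = 305.46° clockwise from north.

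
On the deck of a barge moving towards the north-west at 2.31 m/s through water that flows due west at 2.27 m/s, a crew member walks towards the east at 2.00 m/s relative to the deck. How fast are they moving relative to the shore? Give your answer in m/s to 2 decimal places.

2.51 m/s

In east/north components (m/s): crew member relative to barge = (2.000, 0.000); barge relative to water = (-1.633, 1.633); water relative to ground = (-2.270, 0.000).
Sum = (-1.903, 1.633) m/s.
Speed = |(-1.903, 1.633)| = 2.508 m/s.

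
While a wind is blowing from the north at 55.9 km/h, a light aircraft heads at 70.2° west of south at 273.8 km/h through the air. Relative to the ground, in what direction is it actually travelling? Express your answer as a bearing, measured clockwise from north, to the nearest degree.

240°

Taking east as x and north as y: velocity relative to the air = (-257.613, -92.746) km/h; the air relative to ground = (0.000, -55.900) km/h.
Velocity relative to ground = (-257.613, -92.746) + (0.000, -55.900) = (-257.613, -148.646) km/h.
Bearing = atan2(-257.61, -148.65) = 240.01° clockwise from north.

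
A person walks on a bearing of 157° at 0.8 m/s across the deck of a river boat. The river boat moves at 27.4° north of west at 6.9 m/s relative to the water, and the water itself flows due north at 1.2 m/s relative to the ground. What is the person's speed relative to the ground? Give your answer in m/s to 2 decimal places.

6.86 m/s

In east/north components (m/s): person relative to river boat = (0.313, -0.736); river boat relative to water = (-6.126, 3.175); water relative to ground = (0.000, 1.200).
Sum = (-5.813, 3.639) m/s.
Speed = |(-5.813, 3.639)| = 6.858 m/s.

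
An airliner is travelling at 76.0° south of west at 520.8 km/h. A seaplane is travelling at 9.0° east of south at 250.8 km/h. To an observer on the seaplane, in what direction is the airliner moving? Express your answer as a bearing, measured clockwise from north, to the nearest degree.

Taking east as x and north as y: airliner velocity = (-125.993, -505.330) km/h; seaplane velocity = (39.234, -247.712) km/h.
Velocity of airliner relative to seaplane = (-125.993, -505.330) − (39.234, -247.712) = (-165.227, -257.618) km/h.
Bearing = atan2(-165.23, -257.62) = 212.67° clockwise from north.

213°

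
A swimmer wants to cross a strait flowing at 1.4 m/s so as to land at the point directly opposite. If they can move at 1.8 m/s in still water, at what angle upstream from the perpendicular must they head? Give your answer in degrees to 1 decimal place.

51.1°

To cancel the current, the upstream component of the swimmer's velocity must equal the flow: 1.8 sin θ = 1.4.
sin θ = 1.4 / 1.8 = 0.7778.
θ = arcsin(0.7778) = 51.058°.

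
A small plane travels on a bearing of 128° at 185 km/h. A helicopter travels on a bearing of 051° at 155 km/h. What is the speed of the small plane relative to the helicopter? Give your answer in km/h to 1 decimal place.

213.0 km/h

Taking east as x and north as y: small plane velocity = (145.782, -113.897) km/h; helicopter velocity = (120.458, 97.545) km/h.
Velocity of small plane relative to helicopter = (145.782, -113.897) − (120.458, 97.545) = (25.324, -211.442) km/h.
Magnitude = |(25.324, -211.442)| = 212.953 km/h.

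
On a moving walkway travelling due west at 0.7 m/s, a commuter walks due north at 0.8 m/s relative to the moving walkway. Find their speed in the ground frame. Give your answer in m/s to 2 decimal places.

1.06 m/s

Taking east as x and north as y: moving walkway velocity = (-0.700, 0.000) m/s; commuter velocity relative to moving walkway = (0.000, 0.800) m/s.
Velocity relative to ground = (-0.700, 0.000) + (0.000, 0.800) = (-0.700, 0.800) m/s.
Speed = |(-0.700, 0.800)| = 1.063 m/s.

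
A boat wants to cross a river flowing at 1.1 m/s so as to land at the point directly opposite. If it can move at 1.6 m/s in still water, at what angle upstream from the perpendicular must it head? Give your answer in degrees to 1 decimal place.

To cancel the current, the upstream component of the boat's velocity must equal the flow: 1.6 sin θ = 1.1.
sin θ = 1.1 / 1.6 = 0.6875.
θ = arcsin(0.6875) = 43.433°.

43.4°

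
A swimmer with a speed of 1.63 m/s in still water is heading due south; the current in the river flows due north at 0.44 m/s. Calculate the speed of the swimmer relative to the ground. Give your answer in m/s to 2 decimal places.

Taking east as x and north as y: velocity relative to the water = (0.000, -1.630) m/s; the water relative to ground = (0.000, 0.440) m/s.
Velocity relative to ground = (0.000, -1.630) + (0.000, 0.440) = (0.000, -1.190) m/s.
Speed = |(0.000, -1.190)| = 1.190 m/s.

1.19 m/s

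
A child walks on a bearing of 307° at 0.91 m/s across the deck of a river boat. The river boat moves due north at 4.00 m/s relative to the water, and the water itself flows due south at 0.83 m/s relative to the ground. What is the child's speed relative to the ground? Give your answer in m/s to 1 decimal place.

In east/north components (m/s): child relative to river boat = (-0.727, 0.548); river boat relative to water = (0.000, 4.000); water relative to ground = (0.000, -0.830).
Sum = (-0.727, 3.718) m/s.
Speed = |(-0.727, 3.718)| = 3.788 m/s.

3.8 m/s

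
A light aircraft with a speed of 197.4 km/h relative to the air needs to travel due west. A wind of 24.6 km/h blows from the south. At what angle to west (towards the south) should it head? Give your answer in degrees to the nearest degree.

The wind pushes perpendicular to the desired track; the heading must have a component into the wind equal to 24.6 km/h: 197.4 sin θ = 24.6.
sin θ = 0.1246, so θ = 7.159°.

7°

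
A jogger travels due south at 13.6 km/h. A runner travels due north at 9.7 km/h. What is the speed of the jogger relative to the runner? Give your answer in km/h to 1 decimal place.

Taking east as x and north as y: jogger velocity = (0.000, -13.600) km/h; runner velocity = (0.000, 9.700) km/h.
Velocity of jogger relative to runner = (0.000, -13.600) − (0.000, 9.700) = (0.000, -23.300) km/h.
Magnitude = |(0.000, -23.300)| = 23.300 km/h.

23.3 km/h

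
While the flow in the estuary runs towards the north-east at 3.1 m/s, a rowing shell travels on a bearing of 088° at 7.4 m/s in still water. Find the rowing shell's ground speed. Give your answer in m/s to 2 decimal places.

9.90 m/s

Taking east as x and north as y: velocity relative to the water = (7.395, 0.258) m/s; the water relative to ground = (2.192, 2.192) m/s.
Velocity relative to ground = (7.395, 0.258) + (2.192, 2.192) = (9.588, 2.450) m/s.
Speed = |(9.588, 2.450)| = 9.896 m/s.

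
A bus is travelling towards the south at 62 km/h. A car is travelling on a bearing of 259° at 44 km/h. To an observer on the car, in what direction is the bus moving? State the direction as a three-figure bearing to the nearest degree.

141°

Taking east as x and north as y: bus velocity = (0.000, -62.000) km/h; car velocity = (-43.192, -8.396) km/h.
Velocity of bus relative to car = (0.000, -62.000) − (-43.192, -8.396) = (43.192, -53.604) km/h.
Bearing = atan2(43.19, -53.60) = 141.14° clockwise from north.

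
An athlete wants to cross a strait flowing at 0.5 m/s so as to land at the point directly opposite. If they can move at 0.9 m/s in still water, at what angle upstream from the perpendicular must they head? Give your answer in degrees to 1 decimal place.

33.7°

To cancel the current, the upstream component of the athlete's velocity must equal the flow: 0.9 sin θ = 0.5.
sin θ = 0.5 / 0.9 = 0.5556.
θ = arcsin(0.5556) = 33.749°.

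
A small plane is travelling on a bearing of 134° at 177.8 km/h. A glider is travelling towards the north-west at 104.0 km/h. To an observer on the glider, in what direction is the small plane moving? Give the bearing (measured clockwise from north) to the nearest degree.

134°

Taking east as x and north as y: small plane velocity = (127.899, -123.510) km/h; glider velocity = (-73.539, 73.539) km/h.
Velocity of small plane relative to glider = (127.899, -123.510) − (-73.539, 73.539) = (201.438, -197.049) km/h.
Bearing = atan2(201.44, -197.05) = 134.37° clockwise from north.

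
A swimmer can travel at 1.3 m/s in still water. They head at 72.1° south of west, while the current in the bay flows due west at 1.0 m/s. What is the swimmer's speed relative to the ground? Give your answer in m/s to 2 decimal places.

1.87 m/s

Taking east as x and north as y: velocity relative to the water = (-0.400, -1.237) m/s; the water relative to ground = (-1.000, 0.000) m/s.
Velocity relative to ground = (-0.400, -1.237) + (-1.000, 0.000) = (-1.400, -1.237) m/s.
Speed = |(-1.400, -1.237)| = 1.868 m/s.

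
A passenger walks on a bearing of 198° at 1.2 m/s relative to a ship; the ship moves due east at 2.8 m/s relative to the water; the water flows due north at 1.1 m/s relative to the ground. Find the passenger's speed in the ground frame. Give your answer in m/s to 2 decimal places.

2.43 m/s

In east/north components (m/s): passenger relative to ship = (-0.371, -1.141); ship relative to water = (2.800, 0.000); water relative to ground = (0.000, 1.100).
Sum = (2.429, -0.041) m/s.
Speed = |(2.429, -0.041)| = 2.430 m/s.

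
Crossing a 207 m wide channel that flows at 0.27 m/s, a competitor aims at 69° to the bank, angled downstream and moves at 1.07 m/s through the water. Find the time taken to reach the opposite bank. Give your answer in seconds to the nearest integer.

The component of the competitor's velocity perpendicular to the bank is 1.07 × sin 69° = 0.999 m/s.
The flow acts along the bank and has no component across it.
Time = 207 / 0.999 = 207.222 s.

207 s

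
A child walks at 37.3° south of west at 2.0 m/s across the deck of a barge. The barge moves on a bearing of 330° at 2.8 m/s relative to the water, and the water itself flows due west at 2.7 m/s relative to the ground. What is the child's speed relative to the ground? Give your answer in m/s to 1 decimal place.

5.8 m/s

In east/north components (m/s): child relative to barge = (-1.591, -1.212); barge relative to water = (-1.400, 2.425); water relative to ground = (-2.700, 0.000).
Sum = (-5.691, 1.213) m/s.
Speed = |(-5.691, 1.213)| = 5.819 m/s.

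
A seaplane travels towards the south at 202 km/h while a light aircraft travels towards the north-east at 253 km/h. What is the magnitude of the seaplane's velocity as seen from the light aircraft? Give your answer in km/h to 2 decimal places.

420.82 km/h

Taking east as x and north as y: seaplane velocity = (0.000, -202.000) km/h; light aircraft velocity = (178.898, 178.898) km/h.
Velocity of seaplane relative to light aircraft = (0.000, -202.000) − (178.898, 178.898) = (-178.898, -380.898) km/h.
Magnitude = |(-178.898, -380.898)| = 420.818 km/h.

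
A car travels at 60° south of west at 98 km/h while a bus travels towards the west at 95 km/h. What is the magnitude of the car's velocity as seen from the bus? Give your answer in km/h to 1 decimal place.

96.5 km/h

Taking east as x and north as y: car velocity = (-49.000, -84.870) km/h; bus velocity = (-95.000, 0.000) km/h.
Velocity of car relative to bus = (-49.000, -84.870) − (-95.000, 0.000) = (46.000, -84.870) km/h.
Magnitude = |(46.000, -84.870)| = 96.535 km/h.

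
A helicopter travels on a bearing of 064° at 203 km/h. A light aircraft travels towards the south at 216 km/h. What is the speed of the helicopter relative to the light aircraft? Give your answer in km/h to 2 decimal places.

Taking east as x and north as y: helicopter velocity = (182.455, 88.989) km/h; light aircraft velocity = (0.000, -216.000) km/h.
Velocity of helicopter relative to light aircraft = (182.455, 88.989) − (0.000, -216.000) = (182.455, 304.989) km/h.
Magnitude = |(182.455, 304.989)| = 355.399 km/h.

355.40 km/h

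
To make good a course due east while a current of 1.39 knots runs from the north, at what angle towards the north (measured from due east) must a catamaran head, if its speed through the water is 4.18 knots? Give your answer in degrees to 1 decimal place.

19.4°

The current pushes perpendicular to the desired track; the heading must have a component into the current equal to 1.39 knots: 4.18 sin θ = 1.39.
sin θ = 0.3325, so θ = 19.423°.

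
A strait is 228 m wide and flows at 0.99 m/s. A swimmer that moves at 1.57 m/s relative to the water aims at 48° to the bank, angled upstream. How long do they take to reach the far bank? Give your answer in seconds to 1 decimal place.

The component of the swimmer's velocity perpendicular to the bank is 1.57 × sin 48° = 1.167 m/s.
The flow acts along the bank and has no component across it.
Time = 228 / 1.167 = 195.417 s.

195.4 s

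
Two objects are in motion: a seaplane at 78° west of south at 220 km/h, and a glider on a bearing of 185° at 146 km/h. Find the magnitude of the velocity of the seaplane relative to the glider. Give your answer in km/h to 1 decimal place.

Taking east as x and north as y: seaplane velocity = (-215.192, -45.741) km/h; glider velocity = (-12.725, -145.444) km/h.
Velocity of seaplane relative to glider = (-215.192, -45.741) − (-12.725, -145.444) = (-202.468, 99.704) km/h.
Magnitude = |(-202.468, 99.704)| = 225.686 km/h.

225.7 km/h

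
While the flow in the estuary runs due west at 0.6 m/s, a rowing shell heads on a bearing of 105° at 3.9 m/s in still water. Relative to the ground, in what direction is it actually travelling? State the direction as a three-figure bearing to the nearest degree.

108°

Taking east as x and north as y: velocity relative to the water = (3.767, -1.009) m/s; the water relative to ground = (-0.600, 0.000) m/s.
Velocity relative to ground = (3.767, -1.009) + (-0.600, 0.000) = (3.167, -1.009) m/s.
Bearing = atan2(3.17, -1.01) = 107.68° clockwise from north.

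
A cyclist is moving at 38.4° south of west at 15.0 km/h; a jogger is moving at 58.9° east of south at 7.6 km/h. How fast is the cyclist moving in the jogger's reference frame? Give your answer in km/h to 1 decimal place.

Taking east as x and north as y: cyclist velocity = (-11.755, -9.317) km/h; jogger velocity = (6.508, -3.926) km/h.
Velocity of cyclist relative to jogger = (-11.755, -9.317) − (6.508, -3.926) = (-18.263, -5.392) km/h.
Magnitude = |(-18.263, -5.392)| = 19.042 km/h.

19.0 km/h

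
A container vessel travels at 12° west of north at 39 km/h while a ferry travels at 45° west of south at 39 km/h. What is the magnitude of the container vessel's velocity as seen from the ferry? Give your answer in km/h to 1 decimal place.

Taking east as x and north as y: container vessel velocity = (-8.109, 38.148) km/h; ferry velocity = (-27.577, -27.577) km/h.
Velocity of container vessel relative to ferry = (-8.109, 38.148) − (-27.577, -27.577) = (19.469, 65.725) km/h.
Magnitude = |(19.469, 65.725)| = 68.548 km/h.

68.5 km/h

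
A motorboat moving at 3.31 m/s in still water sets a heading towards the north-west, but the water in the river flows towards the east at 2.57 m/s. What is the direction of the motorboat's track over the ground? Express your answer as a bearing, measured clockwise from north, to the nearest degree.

Taking east as x and north as y: velocity relative to the water = (-2.341, 2.341) m/s; the water relative to ground = (2.570, 0.000) m/s.
Velocity relative to ground = (-2.341, 2.341) + (2.570, 0.000) = (0.229, 2.341) m/s.
Bearing = atan2(0.23, 2.34) = 5.60° clockwise from north.

006°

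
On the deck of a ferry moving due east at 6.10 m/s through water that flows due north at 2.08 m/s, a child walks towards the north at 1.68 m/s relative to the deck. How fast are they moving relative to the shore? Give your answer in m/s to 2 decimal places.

7.17 m/s

In east/north components (m/s): child relative to ferry = (0.000, 1.680); ferry relative to water = (6.100, 0.000); water relative to ground = (0.000, 2.080).
Sum = (6.100, 3.760) m/s.
Speed = |(6.100, 3.760)| = 7.166 m/s.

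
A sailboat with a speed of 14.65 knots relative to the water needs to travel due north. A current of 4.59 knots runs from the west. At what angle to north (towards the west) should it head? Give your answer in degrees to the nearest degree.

The current pushes perpendicular to the desired track; the heading must have a component into the current equal to 4.59 knots: 14.65 sin θ = 4.59.
sin θ = 0.3133, so θ = 18.259°.

18°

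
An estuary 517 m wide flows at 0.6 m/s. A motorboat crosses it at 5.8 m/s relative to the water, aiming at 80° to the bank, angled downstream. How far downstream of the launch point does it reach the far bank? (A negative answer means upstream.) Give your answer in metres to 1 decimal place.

Perpendicular speed = 5.712 m/s; crossing time = 517 / 5.712 = 90.513 s.
Net downstream speed = 1.607 m/s.
Drift = 1.607 × 90.513 = 145.469 m (downstream).

145.5 m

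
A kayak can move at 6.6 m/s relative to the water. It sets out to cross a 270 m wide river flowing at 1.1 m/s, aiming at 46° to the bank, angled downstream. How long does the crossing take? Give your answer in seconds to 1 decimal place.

The component of the kayak's velocity perpendicular to the bank is 6.6 × sin 46° = 4.748 m/s.
Only the cross-stream component determines the crossing time; the current contributes nothing perpendicular to the bank.
Time = 270 / 4.748 = 56.870 s.

56.9 s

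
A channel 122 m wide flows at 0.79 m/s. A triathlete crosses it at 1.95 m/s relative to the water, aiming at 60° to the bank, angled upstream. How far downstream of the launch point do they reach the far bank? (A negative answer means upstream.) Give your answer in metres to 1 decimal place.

-13.4 m

Perpendicular speed = 1.689 m/s; crossing time = 122 / 1.689 = 72.243 s.
Net downstream speed = -0.185 m/s.
Drift = -0.185 × 72.243 = -13.365 m (upstream).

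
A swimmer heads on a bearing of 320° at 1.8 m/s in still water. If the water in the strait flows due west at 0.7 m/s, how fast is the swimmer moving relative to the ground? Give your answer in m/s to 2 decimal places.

Taking east as x and north as y: velocity relative to the water = (-1.157, 1.379) m/s; the water relative to ground = (-0.700, 0.000) m/s.
Velocity relative to ground = (-1.157, 1.379) + (-0.700, 0.000) = (-1.857, 1.379) m/s.
Speed = |(-1.857, 1.379)| = 2.313 m/s.

2.31 m/s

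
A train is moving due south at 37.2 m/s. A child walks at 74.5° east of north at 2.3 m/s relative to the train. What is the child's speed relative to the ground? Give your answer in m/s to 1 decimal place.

36.7 m/s

Taking east as x and north as y: train velocity = (0.000, -37.200) m/s; child velocity relative to train = (2.216, 0.615) m/s.
Velocity relative to ground = (0.000, -37.200) + (2.216, 0.615) = (2.216, -36.585) m/s.
Speed = |(2.216, -36.585)| = 36.652 m/s.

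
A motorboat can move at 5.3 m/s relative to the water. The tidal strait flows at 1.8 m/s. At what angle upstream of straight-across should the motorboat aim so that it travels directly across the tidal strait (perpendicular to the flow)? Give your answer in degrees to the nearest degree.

To cancel the current, the upstream component of the motorboat's velocity must equal the flow: 5.3 sin θ = 1.8.
sin θ = 1.8 / 5.3 = 0.3396.
θ = arcsin(0.3396) = 19.854°.

20°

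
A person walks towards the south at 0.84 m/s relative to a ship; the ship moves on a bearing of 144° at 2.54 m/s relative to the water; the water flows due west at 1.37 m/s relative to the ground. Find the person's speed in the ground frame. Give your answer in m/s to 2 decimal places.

In east/north components (m/s): person relative to ship = (0.000, -0.840); ship relative to water = (1.493, -2.055); water relative to ground = (-1.370, 0.000).
Sum = (0.123, -2.895) m/s.
Speed = |(0.123, -2.895)| = 2.898 m/s.

2.90 m/s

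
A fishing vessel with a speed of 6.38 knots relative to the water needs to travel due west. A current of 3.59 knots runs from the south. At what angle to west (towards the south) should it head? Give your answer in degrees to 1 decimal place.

34.2°

The current pushes perpendicular to the desired track; the heading must have a component into the current equal to 3.59 knots: 6.38 sin θ = 3.59.
sin θ = 0.5627, so θ = 34.242°.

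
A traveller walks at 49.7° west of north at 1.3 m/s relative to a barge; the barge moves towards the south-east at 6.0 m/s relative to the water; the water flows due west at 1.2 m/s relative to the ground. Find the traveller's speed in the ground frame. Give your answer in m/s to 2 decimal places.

3.97 m/s

In east/north components (m/s): traveller relative to barge = (-0.991, 0.841); barge relative to water = (4.243, -4.243); water relative to ground = (-1.200, 0.000).
Sum = (2.051, -3.402) m/s.
Speed = |(2.051, -3.402)| = 3.972 m/s.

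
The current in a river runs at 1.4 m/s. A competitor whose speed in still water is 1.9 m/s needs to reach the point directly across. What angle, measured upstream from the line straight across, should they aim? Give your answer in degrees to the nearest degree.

To cancel the current, the upstream component of the competitor's velocity must equal the flow: 1.9 sin θ = 1.4.
sin θ = 1.4 / 1.9 = 0.7368.
θ = arcsin(0.7368) = 47.463°.

47°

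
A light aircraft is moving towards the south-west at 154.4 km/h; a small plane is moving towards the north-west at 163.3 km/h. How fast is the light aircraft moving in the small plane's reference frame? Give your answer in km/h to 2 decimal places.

224.74 km/h

Taking east as x and north as y: light aircraft velocity = (-109.177, -109.177) km/h; small plane velocity = (-115.471, 115.471) km/h.
Velocity of light aircraft relative to small plane = (-109.177, -109.177) − (-115.471, 115.471) = (6.293, -224.648) km/h.
Magnitude = |(6.293, -224.648)| = 224.736 km/h.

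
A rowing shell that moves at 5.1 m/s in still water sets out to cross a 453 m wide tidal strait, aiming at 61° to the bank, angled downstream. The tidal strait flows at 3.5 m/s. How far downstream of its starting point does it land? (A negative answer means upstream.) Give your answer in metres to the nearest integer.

607 m

Perpendicular speed = 4.461 m/s; crossing time = 453 / 4.461 = 101.557 s.
Net downstream speed = 5.973 m/s.
Drift = 5.973 × 101.557 = 606.551 m (downstream).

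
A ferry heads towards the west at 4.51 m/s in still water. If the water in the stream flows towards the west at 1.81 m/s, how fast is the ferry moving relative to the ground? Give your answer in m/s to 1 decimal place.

Taking east as x and north as y: velocity relative to the water = (-4.510, 0.000) m/s; the water relative to ground = (-1.810, 0.000) m/s.
Velocity relative to ground = (-4.510, 0.000) + (-1.810, 0.000) = (-6.320, 0.000) m/s.
Speed = |(-6.320, 0.000)| = 6.320 m/s.

6.3 m/s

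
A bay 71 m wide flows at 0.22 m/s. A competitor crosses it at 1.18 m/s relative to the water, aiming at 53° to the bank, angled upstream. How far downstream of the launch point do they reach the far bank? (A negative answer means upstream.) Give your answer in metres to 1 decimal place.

-36.9 m

Perpendicular speed = 0.942 m/s; crossing time = 71 / 0.942 = 75.340 s.
Net downstream speed = -0.490 m/s.
Drift = -0.490 × 75.340 = -36.927 m (upstream).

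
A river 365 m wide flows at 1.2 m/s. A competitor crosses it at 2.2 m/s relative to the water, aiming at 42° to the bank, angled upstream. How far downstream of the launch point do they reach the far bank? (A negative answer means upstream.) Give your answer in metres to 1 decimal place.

-107.8 m

Perpendicular speed = 1.472 m/s; crossing time = 365 / 1.472 = 247.947 s.
Net downstream speed = -0.435 m/s.
Drift = -0.435 × 247.947 = -107.837 m (upstream).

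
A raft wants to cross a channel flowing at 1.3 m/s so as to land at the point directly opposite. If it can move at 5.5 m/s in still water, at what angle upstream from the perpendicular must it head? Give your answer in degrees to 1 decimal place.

13.7°

To cancel the current, the upstream component of the raft's velocity must equal the flow: 5.5 sin θ = 1.3.
sin θ = 1.3 / 5.5 = 0.2364.
θ = arcsin(0.2364) = 13.672°.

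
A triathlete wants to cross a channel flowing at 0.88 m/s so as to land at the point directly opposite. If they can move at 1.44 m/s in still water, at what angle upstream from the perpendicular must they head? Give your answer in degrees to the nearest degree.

To cancel the current, the upstream component of the triathlete's velocity must equal the flow: 1.44 sin θ = 0.88.
sin θ = 0.88 / 1.44 = 0.6111.
θ = arcsin(0.6111) = 37.670°.

38°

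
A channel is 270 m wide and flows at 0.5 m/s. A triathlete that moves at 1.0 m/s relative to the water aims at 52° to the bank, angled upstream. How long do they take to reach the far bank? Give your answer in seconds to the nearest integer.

343 s

The component of the triathlete's velocity perpendicular to the bank is 1.0 × sin 52° = 0.788 m/s.
The flow acts along the bank and has no component across it.
Time = 270 / 0.788 = 342.635 s.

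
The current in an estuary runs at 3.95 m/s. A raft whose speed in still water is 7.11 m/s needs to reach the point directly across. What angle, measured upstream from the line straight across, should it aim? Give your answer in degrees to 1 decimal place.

To cancel the current, the upstream component of the raft's velocity must equal the flow: 7.11 sin θ = 3.95.
sin θ = 3.95 / 7.11 = 0.5556.
θ = arcsin(0.5556) = 33.749°.

33.7°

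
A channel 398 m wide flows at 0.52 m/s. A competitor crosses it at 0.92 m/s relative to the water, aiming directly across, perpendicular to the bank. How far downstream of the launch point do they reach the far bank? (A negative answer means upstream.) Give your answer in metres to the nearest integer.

225 m

Perpendicular speed = 0.920 m/s; crossing time = 398 / 0.920 = 432.609 s.
Net downstream speed = 0.520 m/s.
Drift = 0.520 × 432.609 = 224.957 m (downstream).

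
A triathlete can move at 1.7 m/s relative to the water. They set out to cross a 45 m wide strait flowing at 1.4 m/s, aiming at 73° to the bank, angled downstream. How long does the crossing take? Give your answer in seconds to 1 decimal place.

The component of the triathlete's velocity perpendicular to the bank is 1.7 × sin 73° = 1.626 m/s.
Only the cross-stream component determines the crossing time; the current contributes nothing perpendicular to the bank.
Time = 45 / 1.626 = 27.680 s.

27.7 s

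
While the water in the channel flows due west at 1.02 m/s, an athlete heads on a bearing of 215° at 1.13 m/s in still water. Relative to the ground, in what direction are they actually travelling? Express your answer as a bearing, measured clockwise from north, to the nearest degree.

Taking east as x and north as y: velocity relative to the water = (-0.648, -0.926) m/s; the water relative to ground = (-1.020, 0.000) m/s.
Velocity relative to ground = (-0.648, -0.926) + (-1.020, 0.000) = (-1.668, -0.926) m/s.
Bearing = atan2(-1.67, -0.93) = 240.97° clockwise from north.

241°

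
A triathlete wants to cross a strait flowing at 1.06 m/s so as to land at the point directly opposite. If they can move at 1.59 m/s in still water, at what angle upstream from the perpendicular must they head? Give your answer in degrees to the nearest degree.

To cancel the current, the upstream component of the triathlete's velocity must equal the flow: 1.59 sin θ = 1.06.
sin θ = 1.06 / 1.59 = 0.6667.
θ = arcsin(0.6667) = 41.810°.

42°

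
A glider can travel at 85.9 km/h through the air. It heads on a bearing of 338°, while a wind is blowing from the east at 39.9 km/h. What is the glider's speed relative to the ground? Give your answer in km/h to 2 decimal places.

Taking east as x and north as y: velocity relative to the air = (-32.179, 79.645) km/h; the air relative to ground = (-39.900, 0.000) km/h.
Velocity relative to ground = (-32.179, 79.645) + (-39.900, 0.000) = (-72.079, 79.645) km/h.
Speed = |(-72.079, 79.645)| = 107.418 km/h.

107.42 km/h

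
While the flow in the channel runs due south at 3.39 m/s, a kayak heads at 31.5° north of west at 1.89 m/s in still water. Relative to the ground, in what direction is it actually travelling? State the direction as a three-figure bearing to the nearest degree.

Taking east as x and north as y: velocity relative to the water = (-1.611, 0.988) m/s; the water relative to ground = (0.000, -3.390) m/s.
Velocity relative to ground = (-1.611, 0.988) + (0.000, -3.390) = (-1.611, -2.402) m/s.
Bearing = atan2(-1.61, -2.40) = 213.85° clockwise from north.

214°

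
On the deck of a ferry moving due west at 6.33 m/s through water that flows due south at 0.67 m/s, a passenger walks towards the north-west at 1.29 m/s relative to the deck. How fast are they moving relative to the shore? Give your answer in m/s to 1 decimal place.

7.2 m/s

In east/north components (m/s): passenger relative to ferry = (-0.912, 0.912); ferry relative to water = (-6.330, 0.000); water relative to ground = (0.000, -0.670).
Sum = (-7.242, 0.242) m/s.
Speed = |(-7.242, 0.242)| = 7.246 m/s.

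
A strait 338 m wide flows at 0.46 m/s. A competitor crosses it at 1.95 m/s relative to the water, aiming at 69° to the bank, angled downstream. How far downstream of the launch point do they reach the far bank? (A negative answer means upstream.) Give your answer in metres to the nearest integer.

Perpendicular speed = 1.820 m/s; crossing time = 338 / 1.820 = 185.665 s.
Net downstream speed = 1.159 m/s.
Drift = 1.159 × 185.665 = 215.152 m (downstream).

215 m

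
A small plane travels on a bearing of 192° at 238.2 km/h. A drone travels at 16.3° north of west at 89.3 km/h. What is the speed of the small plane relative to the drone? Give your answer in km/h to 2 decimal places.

260.58 km/h

Taking east as x and north as y: small plane velocity = (-49.525, -232.995) km/h; drone velocity = (-85.711, 25.064) km/h.
Velocity of small plane relative to drone = (-49.525, -232.995) − (-85.711, 25.064) = (36.186, -258.058) km/h.
Magnitude = |(36.186, -258.058)| = 260.583 km/h.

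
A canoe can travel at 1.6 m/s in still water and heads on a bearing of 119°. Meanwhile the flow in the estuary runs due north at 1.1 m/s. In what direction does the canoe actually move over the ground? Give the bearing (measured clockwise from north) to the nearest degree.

077°

Taking east as x and north as y: velocity relative to the water = (1.399, -0.776) m/s; the water relative to ground = (0.000, 1.100) m/s.
Velocity relative to ground = (1.399, -0.776) + (0.000, 1.100) = (1.399, 0.324) m/s.
Bearing = atan2(1.40, 0.32) = 76.95° clockwise from north.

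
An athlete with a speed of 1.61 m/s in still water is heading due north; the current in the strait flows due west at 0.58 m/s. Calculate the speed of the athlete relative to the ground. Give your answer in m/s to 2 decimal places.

Taking east as x and north as y: velocity relative to the water = (0.000, 1.610) m/s; the water relative to ground = (-0.580, 0.000) m/s.
Velocity relative to ground = (0.000, 1.610) + (-0.580, 0.000) = (-0.580, 1.610) m/s.
Speed = |(-0.580, 1.610)| = 1.711 m/s.

1.71 m/s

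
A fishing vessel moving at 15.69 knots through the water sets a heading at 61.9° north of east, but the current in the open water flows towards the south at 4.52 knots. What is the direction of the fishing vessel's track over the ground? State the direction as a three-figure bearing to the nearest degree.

038°

Taking east as x and north as y: velocity relative to the water = (7.390, 13.841) knots; the water relative to ground = (0.000, -4.520) knots.
Velocity relative to ground = (7.390, 13.841) + (0.000, -4.520) = (7.390, 9.321) knots.
Bearing = atan2(7.39, 9.32) = 38.41° clockwise from north.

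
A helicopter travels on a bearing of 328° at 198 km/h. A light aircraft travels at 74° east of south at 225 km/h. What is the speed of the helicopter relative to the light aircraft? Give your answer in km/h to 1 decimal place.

Taking east as x and north as y: helicopter velocity = (-104.924, 167.914) km/h; light aircraft velocity = (216.284, -62.018) km/h.
Velocity of helicopter relative to light aircraft = (-104.924, 167.914) − (216.284, -62.018) = (-321.208, 229.932) km/h.
Magnitude = |(-321.208, 229.932)| = 395.023 km/h.

395.0 km/h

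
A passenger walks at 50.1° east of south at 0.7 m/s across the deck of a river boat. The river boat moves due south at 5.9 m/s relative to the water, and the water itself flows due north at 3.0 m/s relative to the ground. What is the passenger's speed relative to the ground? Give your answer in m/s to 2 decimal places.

3.39 m/s

In east/north components (m/s): passenger relative to river boat = (0.537, -0.449); river boat relative to water = (0.000, -5.900); water relative to ground = (0.000, 3.000).
Sum = (0.537, -3.349) m/s.
Speed = |(0.537, -3.349)| = 3.392 m/s.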